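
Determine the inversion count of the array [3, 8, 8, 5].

Finding inversions in [3, 8, 8, 5]:

(1, 3): arr[1]=8 > arr[3]=5
(2, 3): arr[2]=8 > arr[3]=5

Total inversions: 2

The array has 2 inversion(s): (1,3), (2,3). Each pair (i,j) satisfies i < j and arr[i] > arr[j].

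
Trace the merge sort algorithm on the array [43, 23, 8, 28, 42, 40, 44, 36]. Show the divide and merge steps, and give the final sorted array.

Merge sort trace:

Split: [43, 23, 8, 28, 42, 40, 44, 36] -> [43, 23, 8, 28] and [42, 40, 44, 36]
  Split: [43, 23, 8, 28] -> [43, 23] and [8, 28]
    Split: [43, 23] -> [43] and [23]
    Merge: [43] + [23] -> [23, 43]
    Split: [8, 28] -> [8] and [28]
    Merge: [8] + [28] -> [8, 28]
  Merge: [23, 43] + [8, 28] -> [8, 23, 28, 43]
  Split: [42, 40, 44, 36] -> [42, 40] and [44, 36]
    Split: [42, 40] -> [42] and [40]
    Merge: [42] + [40] -> [40, 42]
    Split: [44, 36] -> [44] and [36]
    Merge: [44] + [36] -> [36, 44]
  Merge: [40, 42] + [36, 44] -> [36, 40, 42, 44]
Merge: [8, 23, 28, 43] + [36, 40, 42, 44] -> [8, 23, 28, 36, 40, 42, 43, 44]

Final sorted array: [8, 23, 28, 36, 40, 42, 43, 44]

The merge sort proceeds by recursively splitting the array and merging sorted halves.
After all merges, the sorted array is [8, 23, 28, 36, 40, 42, 43, 44].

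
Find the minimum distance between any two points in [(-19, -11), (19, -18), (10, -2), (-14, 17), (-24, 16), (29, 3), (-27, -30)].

Computing all pairwise distances among 7 points:

d((-19, -11), (19, -18)) = 38.6394
d((-19, -11), (10, -2)) = 30.3645
d((-19, -11), (-14, 17)) = 28.4429
d((-19, -11), (-24, 16)) = 27.4591
d((-19, -11), (29, 3)) = 50.0
d((-19, -11), (-27, -30)) = 20.6155
d((19, -18), (10, -2)) = 18.3576
d((19, -18), (-14, 17)) = 48.1041
d((19, -18), (-24, 16)) = 54.8179
d((19, -18), (29, 3)) = 23.2594
d((19, -18), (-27, -30)) = 47.5395
d((10, -2), (-14, 17)) = 30.6105
d((10, -2), (-24, 16)) = 38.4708
d((10, -2), (29, 3)) = 19.6469
d((10, -2), (-27, -30)) = 46.4004
d((-14, 17), (-24, 16)) = 10.0499 <-- minimum
d((-14, 17), (29, 3)) = 45.2217
d((-14, 17), (-27, -30)) = 48.7647
d((-24, 16), (29, 3)) = 54.5711
d((-24, 16), (-27, -30)) = 46.0977
d((29, 3), (-27, -30)) = 65.0

Closest pair: (-14, 17) and (-24, 16) with distance 10.0499

The closest pair is (-14, 17) and (-24, 16) with Euclidean distance 10.0499. For 7 points, brute-force pairwise comparison is shown above. For large n, the divide-and-conquer algorithm (sort by x, recurse on halves, check the dividing strip) achieves O(n log n).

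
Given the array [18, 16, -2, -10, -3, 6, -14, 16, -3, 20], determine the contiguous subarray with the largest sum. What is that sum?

Using Kadane's algorithm on [18, 16, -2, -10, -3, 6, -14, 16, -3, 20]:

Scanning through the array:
Position 1 (value 16): max_ending_here = 34, max_so_far = 34
Position 2 (value -2): max_ending_here = 32, max_so_far = 34
Position 3 (value -10): max_ending_here = 22, max_so_far = 34
Position 4 (value -3): max_ending_here = 19, max_so_far = 34
Position 5 (value 6): max_ending_here = 25, max_so_far = 34
Position 6 (value -14): max_ending_here = 11, max_so_far = 34
Position 7 (value 16): max_ending_here = 27, max_so_far = 34
Position 8 (value -3): max_ending_here = 24, max_so_far = 34
Position 9 (value 20): max_ending_here = 44, max_so_far = 44

Maximum subarray: [18, 16, -2, -10, -3, 6, -14, 16, -3, 20]
Maximum sum: 44

The maximum subarray is [18, 16, -2, -10, -3, 6, -14, 16, -3, 20] with sum 44. This subarray runs from index 0 to index 9.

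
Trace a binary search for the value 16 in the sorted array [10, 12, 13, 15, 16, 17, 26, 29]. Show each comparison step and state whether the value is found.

Binary search for 16 in [10, 12, 13, 15, 16, 17, 26, 29]:

lo=0, hi=7, mid=3, arr[mid]=15 -> 15 < 16, search right half
lo=4, hi=7, mid=5, arr[mid]=17 -> 17 > 16, search left half
lo=4, hi=4, mid=4, arr[mid]=16 -> Found target at index 4!

Binary search finds 16 at index 4 after 3 comparisons. The search repeatedly halves the search space by comparing with the middle element.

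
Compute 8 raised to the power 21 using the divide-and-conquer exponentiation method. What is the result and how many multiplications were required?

Computing 8^21 by squaring (build up from 8^1; each line after the first costs one multiplication):

8^1 = 8
8^2 = (8^1)^2 = 8^2 = 64
8^4 = (8^2)^2 = 64^2 = 4096
8^5 = 8 * 8^4 = 8 * 4096 = 32768
8^10 = (8^5)^2 = 32768^2 = 1073741824
8^20 = (8^10)^2 = 1073741824^2 = 1152921504606846976
8^21 = 8 * 8^20 = 8 * 1152921504606846976 = 9223372036854775808

Result: 9223372036854775808
Multiplications needed: 6 (6 lines after 8^1)

8^21 = 9223372036854775808. Using exponentiation by squaring, this requires 6 multiplications. The key idea: if the exponent is even, square the half-power; if odd, multiply by the base once.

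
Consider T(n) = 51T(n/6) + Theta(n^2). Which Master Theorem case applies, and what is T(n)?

Master Theorem for T(n) = 51T(n/6) + O(n^2):

a = 51, b = 6, c = 2
log_b(a) = log_6(51) = 2.1944

Case 1: c = 2 < log_6(51) = 2.1944
T(n) = O(n^(log_6 51))

For T(n) = 51T(n/6) + O(n^2): log_6(51) = 2.1944. This is Case 1 of the Master Theorem (c < log_b(a), work dominated by leaves), giving O(n^(log_6 51)).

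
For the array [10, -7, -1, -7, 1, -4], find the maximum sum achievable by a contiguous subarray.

Using Kadane's algorithm on [10, -7, -1, -7, 1, -4]:

Scanning through the array:
Position 1 (value -7): max_ending_here = 3, max_so_far = 10
Position 2 (value -1): max_ending_here = 2, max_so_far = 10
Position 3 (value -7): max_ending_here = -5, max_so_far = 10
Position 4 (value 1): max_ending_here = 1, max_so_far = 10
Position 5 (value -4): max_ending_here = -3, max_so_far = 10

Maximum subarray: [10]
Maximum sum: 10

The maximum subarray is [10] with sum 10. This subarray runs from index 0 to index 0.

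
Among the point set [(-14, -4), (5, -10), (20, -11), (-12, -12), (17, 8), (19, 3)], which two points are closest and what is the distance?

Computing all pairwise distances among 6 points:

d((-14, -4), (5, -10)) = 19.9249
d((-14, -4), (20, -11)) = 34.7131
d((-14, -4), (-12, -12)) = 8.2462
d((-14, -4), (17, 8)) = 33.2415
d((-14, -4), (19, 3)) = 33.7343
d((5, -10), (20, -11)) = 15.0333
d((5, -10), (-12, -12)) = 17.1172
d((5, -10), (17, 8)) = 21.6333
d((5, -10), (19, 3)) = 19.105
d((20, -11), (-12, -12)) = 32.0156
d((20, -11), (17, 8)) = 19.2354
d((20, -11), (19, 3)) = 14.0357
d((-12, -12), (17, 8)) = 35.2278
d((-12, -12), (19, 3)) = 34.4384
d((17, 8), (19, 3)) = 5.3852 <-- minimum

Closest pair: (17, 8) and (19, 3) with distance 5.3852

The closest pair is (17, 8) and (19, 3) with Euclidean distance 5.3852. For 6 points, brute-force pairwise comparison is shown above. For large n, the divide-and-conquer algorithm (sort by x, recurse on halves, check the dividing strip) achieves O(n log n).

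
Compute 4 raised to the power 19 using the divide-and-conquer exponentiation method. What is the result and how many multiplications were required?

Computing 4^19 by squaring (build up from 4^1; each line after the first costs one multiplication):

4^1 = 4
4^2 = (4^1)^2 = 4^2 = 16
4^4 = (4^2)^2 = 16^2 = 256
4^8 = (4^4)^2 = 256^2 = 65536
4^9 = 4 * 4^8 = 4 * 65536 = 262144
4^18 = (4^9)^2 = 262144^2 = 68719476736
4^19 = 4 * 4^18 = 4 * 68719476736 = 274877906944

Result: 274877906944
Multiplications needed: 6 (6 lines after 4^1)

4^19 = 274877906944. Using exponentiation by squaring, this requires 6 multiplications. The key idea: if the exponent is even, square the half-power; if odd, multiply by the base once.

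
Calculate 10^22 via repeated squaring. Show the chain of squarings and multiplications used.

Computing 10^22 by squaring (build up from 10^1; each line after the first costs one multiplication):

10^1 = 10
10^2 = (10^1)^2 = 10^2 = 100
10^4 = (10^2)^2 = 100^2 = 10000
10^5 = 10 * 10^4 = 10 * 10000 = 100000
10^10 = (10^5)^2 = 100000^2 = 10000000000
10^11 = 10 * 10^10 = 10 * 10000000000 = 100000000000
10^22 = (10^11)^2 = 100000000000^2 = 10000000000000000000000

Result: 10000000000000000000000
Multiplications needed: 6 (6 lines after 10^1)

10^22 = 10000000000000000000000. Using exponentiation by squaring, this requires 6 multiplications. The key idea: if the exponent is even, square the half-power; if odd, multiply by the base once.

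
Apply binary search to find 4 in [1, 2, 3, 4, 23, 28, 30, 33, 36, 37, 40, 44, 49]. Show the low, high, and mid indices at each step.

Binary search for 4 in [1, 2, 3, 4, 23, 28, 30, 33, 36, 37, 40, 44, 49]:

lo=0, hi=12, mid=6, arr[mid]=30 -> 30 > 4, search left half
lo=0, hi=5, mid=2, arr[mid]=3 -> 3 < 4, search right half
lo=3, hi=5, mid=4, arr[mid]=23 -> 23 > 4, search left half
lo=3, hi=3, mid=3, arr[mid]=4 -> Found target at index 3!

Binary search finds 4 at index 3 after 4 comparisons. The search repeatedly halves the search space by comparing with the middle element.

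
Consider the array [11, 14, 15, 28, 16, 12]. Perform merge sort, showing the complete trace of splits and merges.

Merge sort trace:

Split: [11, 14, 15, 28, 16, 12] -> [11, 14, 15] and [28, 16, 12]
  Split: [11, 14, 15] -> [11] and [14, 15]
    Split: [14, 15] -> [14] and [15]
    Merge: [14] + [15] -> [14, 15]
  Merge: [11] + [14, 15] -> [11, 14, 15]
  Split: [28, 16, 12] -> [28] and [16, 12]
    Split: [16, 12] -> [16] and [12]
    Merge: [16] + [12] -> [12, 16]
  Merge: [28] + [12, 16] -> [12, 16, 28]
Merge: [11, 14, 15] + [12, 16, 28] -> [11, 12, 14, 15, 16, 28]

Final sorted array: [11, 12, 14, 15, 16, 28]

The merge sort proceeds by recursively splitting the array and merging sorted halves.
After all merges, the sorted array is [11, 12, 14, 15, 16, 28].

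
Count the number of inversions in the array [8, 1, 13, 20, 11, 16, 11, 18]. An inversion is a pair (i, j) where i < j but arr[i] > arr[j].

Finding inversions in [8, 1, 13, 20, 11, 16, 11, 18]:

(0, 1): arr[0]=8 > arr[1]=1
(2, 4): arr[2]=13 > arr[4]=11
(2, 6): arr[2]=13 > arr[6]=11
(3, 4): arr[3]=20 > arr[4]=11
(3, 5): arr[3]=20 > arr[5]=16
(3, 6): arr[3]=20 > arr[6]=11
(3, 7): arr[3]=20 > arr[7]=18
(5, 6): arr[5]=16 > arr[6]=11

Total inversions: 8

The array has 8 inversion(s): (0,1), (2,4), (2,6), (3,4), (3,5), (3,6), (3,7), (5,6). Each pair (i,j) satisfies i < j and arr[i] > arr[j].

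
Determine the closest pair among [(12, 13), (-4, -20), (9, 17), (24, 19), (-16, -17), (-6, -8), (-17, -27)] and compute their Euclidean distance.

Computing all pairwise distances among 7 points:

d((12, 13), (-4, -20)) = 36.6742
d((12, 13), (9, 17)) = 5.0 <-- minimum
d((12, 13), (24, 19)) = 13.4164
d((12, 13), (-16, -17)) = 41.0366
d((12, 13), (-6, -8)) = 27.6586
d((12, 13), (-17, -27)) = 49.4065
d((-4, -20), (9, 17)) = 39.2173
d((-4, -20), (24, 19)) = 48.0104
d((-4, -20), (-16, -17)) = 12.3693
d((-4, -20), (-6, -8)) = 12.1655
d((-4, -20), (-17, -27)) = 14.7648
d((9, 17), (24, 19)) = 15.1327
d((9, 17), (-16, -17)) = 42.2019
d((9, 17), (-6, -8)) = 29.1548
d((9, 17), (-17, -27)) = 51.1077
d((24, 19), (-16, -17)) = 53.8145
d((24, 19), (-6, -8)) = 40.3609
d((24, 19), (-17, -27)) = 61.6198
d((-16, -17), (-6, -8)) = 13.4536
d((-16, -17), (-17, -27)) = 10.0499
d((-6, -8), (-17, -27)) = 21.9545

Closest pair: (12, 13) and (9, 17) with distance 5.0

The closest pair is (12, 13) and (9, 17) with Euclidean distance 5.0. For 7 points, brute-force pairwise comparison is shown above. For large n, the divide-and-conquer algorithm (sort by x, recurse on halves, check the dividing strip) achieves O(n log n).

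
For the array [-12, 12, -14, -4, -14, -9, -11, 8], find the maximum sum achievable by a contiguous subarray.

Using Kadane's algorithm on [-12, 12, -14, -4, -14, -9, -11, 8]:

Scanning through the array:
Position 1 (value 12): max_ending_here = 12, max_so_far = 12
Position 2 (value -14): max_ending_here = -2, max_so_far = 12
Position 3 (value -4): max_ending_here = -4, max_so_far = 12
Position 4 (value -14): max_ending_here = -14, max_so_far = 12
Position 5 (value -9): max_ending_here = -9, max_so_far = 12
Position 6 (value -11): max_ending_here = -11, max_so_far = 12
Position 7 (value 8): max_ending_here = 8, max_so_far = 12

Maximum subarray: [12]
Maximum sum: 12

The maximum subarray is [12] with sum 12. This subarray runs from index 1 to index 1.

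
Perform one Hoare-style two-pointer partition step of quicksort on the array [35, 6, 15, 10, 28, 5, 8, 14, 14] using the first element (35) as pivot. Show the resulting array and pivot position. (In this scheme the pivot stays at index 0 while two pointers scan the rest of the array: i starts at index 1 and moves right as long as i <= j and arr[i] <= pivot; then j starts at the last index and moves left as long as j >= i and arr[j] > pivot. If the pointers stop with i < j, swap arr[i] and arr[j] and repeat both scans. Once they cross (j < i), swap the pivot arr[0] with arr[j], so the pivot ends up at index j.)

Hoare-style two-pointer partition with pivot = 35:

Initial array: [35, 6, 15, 10, 28, 5, 8, 14, 14]

Pointers start at i = 1, j = 8.
i ends at 9, j ends at 8: the pointers have crossed (j < i), so scanning stops.

Swap pivot arr[0] with arr[8] to place pivot at position 8: [14, 6, 15, 10, 28, 5, 8, 14, 35]
Pivot position: 8

After partitioning with pivot 35, the array becomes [14, 6, 15, 10, 28, 5, 8, 14, 35]. The pivot is placed at index 8. All elements to the left of the pivot are <= 35, and all elements to the right are > 35.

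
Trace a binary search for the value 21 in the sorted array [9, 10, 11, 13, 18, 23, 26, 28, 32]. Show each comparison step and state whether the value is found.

Binary search for 21 in [9, 10, 11, 13, 18, 23, 26, 28, 32]:

lo=0, hi=8, mid=4, arr[mid]=18 -> 18 < 21, search right half
lo=5, hi=8, mid=6, arr[mid]=26 -> 26 > 21, search left half
lo=5, hi=5, mid=5, arr[mid]=23 -> 23 > 21, search left half
lo=5 > hi=4, target 21 not found

Binary search determines that 21 is not in the array after 3 comparisons. The search space was exhausted without finding the target.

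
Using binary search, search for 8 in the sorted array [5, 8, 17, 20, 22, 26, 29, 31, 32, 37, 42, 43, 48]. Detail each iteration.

Binary search for 8 in [5, 8, 17, 20, 22, 26, 29, 31, 32, 37, 42, 43, 48]:

lo=0, hi=12, mid=6, arr[mid]=29 -> 29 > 8, search left half
lo=0, hi=5, mid=2, arr[mid]=17 -> 17 > 8, search left half
lo=0, hi=1, mid=0, arr[mid]=5 -> 5 < 8, search right half
lo=1, hi=1, mid=1, arr[mid]=8 -> Found target at index 1!

Binary search finds 8 at index 1 after 4 comparisons. The search repeatedly halves the search space by comparing with the middle element.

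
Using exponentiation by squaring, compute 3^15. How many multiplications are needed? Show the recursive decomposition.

Computing 3^15 by squaring (build up from 3^1; each line after the first costs one multiplication):

3^1 = 3
3^2 = (3^1)^2 = 3^2 = 9
3^3 = 3 * 3^2 = 3 * 9 = 27
3^6 = (3^3)^2 = 27^2 = 729
3^7 = 3 * 3^6 = 3 * 729 = 2187
3^14 = (3^7)^2 = 2187^2 = 4782969
3^15 = 3 * 3^14 = 3 * 4782969 = 14348907

Result: 14348907
Multiplications needed: 6 (6 lines after 3^1)

3^15 = 14348907. Using exponentiation by squaring, this requires 6 multiplications. The key idea: if the exponent is even, square the half-power; if odd, multiply by the base once.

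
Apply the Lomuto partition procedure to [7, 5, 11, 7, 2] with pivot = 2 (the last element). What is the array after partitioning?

Lomuto partition with pivot = 2:

Initial array: [7, 5, 11, 7, 2]

arr[0]=7 > 2: no swap
arr[1]=5 > 2: no swap
arr[2]=11 > 2: no swap
arr[3]=7 > 2: no swap

Place pivot at position 0: [2, 5, 11, 7, 7]
Pivot position: 0

After partitioning with pivot 2, the array becomes [2, 5, 11, 7, 7]. The pivot is placed at index 0. All elements to the left of the pivot are <= 2, and all elements to the right are > 2.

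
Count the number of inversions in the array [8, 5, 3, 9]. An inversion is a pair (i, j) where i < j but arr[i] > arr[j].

Finding inversions in [8, 5, 3, 9]:

(0, 1): arr[0]=8 > arr[1]=5
(0, 2): arr[0]=8 > arr[2]=3
(1, 2): arr[1]=5 > arr[2]=3

Total inversions: 3

The array has 3 inversion(s): (0,1), (0,2), (1,2). Each pair (i,j) satisfies i < j and arr[i] > arr[j].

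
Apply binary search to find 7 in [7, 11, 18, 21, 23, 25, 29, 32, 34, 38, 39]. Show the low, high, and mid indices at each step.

Binary search for 7 in [7, 11, 18, 21, 23, 25, 29, 32, 34, 38, 39]:

lo=0, hi=10, mid=5, arr[mid]=25 -> 25 > 7, search left half
lo=0, hi=4, mid=2, arr[mid]=18 -> 18 > 7, search left half
lo=0, hi=1, mid=0, arr[mid]=7 -> Found target at index 0!

Binary search finds 7 at index 0 after 3 comparisons. The search repeatedly halves the search space by comparing with the middle element.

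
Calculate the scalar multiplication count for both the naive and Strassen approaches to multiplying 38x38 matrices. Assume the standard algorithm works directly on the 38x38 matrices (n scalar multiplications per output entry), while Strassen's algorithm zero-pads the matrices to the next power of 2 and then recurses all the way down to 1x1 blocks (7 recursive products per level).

Matrix multiplication for 38x38 matrices:

Strassen's algorithm requires power-of-2 dimensions. Pad 38x38 to 64x64 (next power of 2).

Standard algorithm: 38^3 = 54872 multiplications
Strassen's algorithm: 7^(log2(64)) = 7^6 = 117649 multiplications
Difference: 54872 - 117649 = -62777 (Strassen uses MORE here due to padding overhead — for small or just-over-power-of-2 n, padding can outweigh the per-level savings)

Standard: 54872 multiplications (38^3). Strassen: 117649 multiplications (7^6, after padding to 64x64). Strassen reduces 8 recursive multiplications to 7 at each level.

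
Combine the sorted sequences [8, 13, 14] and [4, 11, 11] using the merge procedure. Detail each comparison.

Merging process:

Compare 8 vs 4: take 4 from right. Merged: [4]
Compare 8 vs 11: take 8 from left. Merged: [4, 8]
Compare 13 vs 11: take 11 from right. Merged: [4, 8, 11]
Compare 13 vs 11: take 11 from right. Merged: [4, 8, 11, 11]
Append remaining from left: [13, 14]. Merged: [4, 8, 11, 11, 13, 14]

Final merged array: [4, 8, 11, 11, 13, 14]
Total comparisons: 4

The merged array is [4, 8, 11, 11, 13, 14], requiring 4 comparisons. The merge step runs in O(n) time where n is the total number of elements.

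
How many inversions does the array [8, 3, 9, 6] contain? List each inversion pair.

Finding inversions in [8, 3, 9, 6]:

(0, 1): arr[0]=8 > arr[1]=3
(0, 3): arr[0]=8 > arr[3]=6
(2, 3): arr[2]=9 > arr[3]=6

Total inversions: 3

The array has 3 inversion(s): (0,1), (0,3), (2,3). Each pair (i,j) satisfies i < j and arr[i] > arr[j].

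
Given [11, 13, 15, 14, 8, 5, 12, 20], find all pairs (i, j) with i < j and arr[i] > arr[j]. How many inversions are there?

Finding inversions in [11, 13, 15, 14, 8, 5, 12, 20]:

(0, 4): arr[0]=11 > arr[4]=8
(0, 5): arr[0]=11 > arr[5]=5
(1, 4): arr[1]=13 > arr[4]=8
(1, 5): arr[1]=13 > arr[5]=5
(1, 6): arr[1]=13 > arr[6]=12
(2, 3): arr[2]=15 > arr[3]=14
(2, 4): arr[2]=15 > arr[4]=8
(2, 5): arr[2]=15 > arr[5]=5
(2, 6): arr[2]=15 > arr[6]=12
(3, 4): arr[3]=14 > arr[4]=8
(3, 5): arr[3]=14 > arr[5]=5
(3, 6): arr[3]=14 > arr[6]=12
(4, 5): arr[4]=8 > arr[5]=5

Total inversions: 13

The array has 13 inversion(s): (0,4), (0,5), (1,4), (1,5), (1,6), (2,3), (2,4), (2,5), (2,6), (3,4), (3,5), (3,6), (4,5). Each pair (i,j) satisfies i < j and arr[i] > arr[j].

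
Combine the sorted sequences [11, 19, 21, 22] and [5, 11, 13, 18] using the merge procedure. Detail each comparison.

Merging process:

Compare 11 vs 5: take 5 from right. Merged: [5]
Compare 11 vs 11: take 11 from left. Merged: [5, 11]
Compare 19 vs 11: take 11 from right. Merged: [5, 11, 11]
Compare 19 vs 13: take 13 from right. Merged: [5, 11, 11, 13]
Compare 19 vs 18: take 18 from right. Merged: [5, 11, 11, 13, 18]
Append remaining from left: [19, 21, 22]. Merged: [5, 11, 11, 13, 18, 19, 21, 22]

Final merged array: [5, 11, 11, 13, 18, 19, 21, 22]
Total comparisons: 5

The merged array is [5, 11, 11, 13, 18, 19, 21, 22], requiring 5 comparisons. The merge step runs in O(n) time where n is the total number of elements.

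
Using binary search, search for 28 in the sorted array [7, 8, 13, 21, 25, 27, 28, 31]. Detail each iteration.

Binary search for 28 in [7, 8, 13, 21, 25, 27, 28, 31]:

lo=0, hi=7, mid=3, arr[mid]=21 -> 21 < 28, search right half
lo=4, hi=7, mid=5, arr[mid]=27 -> 27 < 28, search right half
lo=6, hi=7, mid=6, arr[mid]=28 -> Found target at index 6!

Binary search finds 28 at index 6 after 3 comparisons. The search repeatedly halves the search space by comparing with the middle element.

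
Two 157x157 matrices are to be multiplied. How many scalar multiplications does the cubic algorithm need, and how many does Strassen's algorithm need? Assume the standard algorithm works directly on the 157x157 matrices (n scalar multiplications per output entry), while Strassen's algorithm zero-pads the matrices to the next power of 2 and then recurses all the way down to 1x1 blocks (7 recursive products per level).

Matrix multiplication for 157x157 matrices:

Strassen's algorithm requires power-of-2 dimensions. Pad 157x157 to 256x256 (next power of 2).

Standard algorithm: 157^3 = 3869893 multiplications
Strassen's algorithm: 7^(log2(256)) = 7^8 = 5764801 multiplications
Difference: 3869893 - 5764801 = -1894908 (Strassen uses MORE here due to padding overhead — for small or just-over-power-of-2 n, padding can outweigh the per-level savings)

Standard: 3869893 multiplications (157^3). Strassen: 5764801 multiplications (7^8, after padding to 256x256). Strassen reduces 8 recursive multiplications to 7 at each level.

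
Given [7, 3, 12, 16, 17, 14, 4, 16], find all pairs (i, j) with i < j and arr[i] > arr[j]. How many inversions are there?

Finding inversions in [7, 3, 12, 16, 17, 14, 4, 16]:

(0, 1): arr[0]=7 > arr[1]=3
(0, 6): arr[0]=7 > arr[6]=4
(2, 6): arr[2]=12 > arr[6]=4
(3, 5): arr[3]=16 > arr[5]=14
(3, 6): arr[3]=16 > arr[6]=4
(4, 5): arr[4]=17 > arr[5]=14
(4, 6): arr[4]=17 > arr[6]=4
(4, 7): arr[4]=17 > arr[7]=16
(5, 6): arr[5]=14 > arr[6]=4

Total inversions: 9

The array has 9 inversion(s): (0,1), (0,6), (2,6), (3,5), (3,6), (4,5), (4,6), (4,7), (5,6). Each pair (i,j) satisfies i < j and arr[i] > arr[j].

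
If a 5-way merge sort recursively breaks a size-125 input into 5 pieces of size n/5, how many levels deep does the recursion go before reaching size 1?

For divide and conquer with division factor 5:

Problem sizes at each level:
Level 0: 125
Level 1: 25
Level 2: 5
Level 3: 1

The root is level 0 and the size-1 base case is level 3 (the tree spans levels 0 through 3, i.e. 4 levels counting the root), so the depth is the number of divisions: log_5(125) = 3

The recursion tree depth is log_5(125) = 3. At each level, the problem size is divided by 5, so it takes 3 divisions to reduce to a base case of size 1. The algorithm makes 5 recursive calls at each level.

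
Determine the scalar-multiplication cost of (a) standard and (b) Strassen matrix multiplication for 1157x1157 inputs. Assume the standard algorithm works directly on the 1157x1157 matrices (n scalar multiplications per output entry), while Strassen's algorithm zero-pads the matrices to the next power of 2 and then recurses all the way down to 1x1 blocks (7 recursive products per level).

Matrix multiplication for 1157x1157 matrices:

Strassen's algorithm requires power-of-2 dimensions. Pad 1157x1157 to 2048x2048 (next power of 2).

Standard algorithm: 1157^3 = 1548816893 multiplications
Strassen's algorithm: 7^(log2(2048)) = 7^11 = 1977326743 multiplications
Difference: 1548816893 - 1977326743 = -428509850 (Strassen uses MORE here due to padding overhead — for small or just-over-power-of-2 n, padding can outweigh the per-level savings)

Standard: 1548816893 multiplications (1157^3). Strassen: 1977326743 multiplications (7^11, after padding to 2048x2048). Strassen reduces 8 recursive multiplications to 7 at each level.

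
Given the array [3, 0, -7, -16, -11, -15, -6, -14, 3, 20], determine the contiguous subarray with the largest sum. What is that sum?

Using Kadane's algorithm on [3, 0, -7, -16, -11, -15, -6, -14, 3, 20]:

Scanning through the array:
Position 1 (value 0): max_ending_here = 3, max_so_far = 3
Position 2 (value -7): max_ending_here = -4, max_so_far = 3
Position 3 (value -16): max_ending_here = -16, max_so_far = 3
Position 4 (value -11): max_ending_here = -11, max_so_far = 3
Position 5 (value -15): max_ending_here = -15, max_so_far = 3
Position 6 (value -6): max_ending_here = -6, max_so_far = 3
Position 7 (value -14): max_ending_here = -14, max_so_far = 3
Position 8 (value 3): max_ending_here = 3, max_so_far = 3
Position 9 (value 20): max_ending_here = 23, max_so_far = 23

Maximum subarray: [3, 20]
Maximum sum: 23

The maximum subarray is [3, 20] with sum 23. This subarray runs from index 8 to index 9.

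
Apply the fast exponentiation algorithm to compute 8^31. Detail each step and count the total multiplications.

Computing 8^31 by squaring (build up from 8^1; each line after the first costs one multiplication):

8^1 = 8
8^2 = (8^1)^2 = 8^2 = 64
8^3 = 8 * 8^2 = 8 * 64 = 512
8^6 = (8^3)^2 = 512^2 = 262144
8^7 = 8 * 8^6 = 8 * 262144 = 2097152
8^14 = (8^7)^2 = 2097152^2 = 4398046511104
8^15 = 8 * 8^14 = 8 * 4398046511104 = 35184372088832
8^30 = (8^15)^2 = 35184372088832^2 = 1237940039285380274899124224
8^31 = 8 * 8^30 = 8 * 1237940039285380274899124224 = 9903520314283042199192993792

Result: 9903520314283042199192993792
Multiplications needed: 8 (8 lines after 8^1)

8^31 = 9903520314283042199192993792. Using exponentiation by squaring, this requires 8 multiplications. The key idea: if the exponent is even, square the half-power; if odd, multiply by the base once.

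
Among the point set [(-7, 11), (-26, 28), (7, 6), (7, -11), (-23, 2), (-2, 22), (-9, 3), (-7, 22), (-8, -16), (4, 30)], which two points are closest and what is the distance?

Computing all pairwise distances among 10 points:

d((-7, 11), (-26, 28)) = 25.4951
d((-7, 11), (7, 6)) = 14.8661
d((-7, 11), (7, -11)) = 26.0768
d((-7, 11), (-23, 2)) = 18.3576
d((-7, 11), (-2, 22)) = 12.083
d((-7, 11), (-9, 3)) = 8.2462
d((-7, 11), (-7, 22)) = 11.0
d((-7, 11), (-8, -16)) = 27.0185
d((-7, 11), (4, 30)) = 21.9545
d((-26, 28), (7, 6)) = 39.6611
d((-26, 28), (7, -11)) = 51.0882
d((-26, 28), (-23, 2)) = 26.1725
d((-26, 28), (-2, 22)) = 24.7386
d((-26, 28), (-9, 3)) = 30.2324
d((-26, 28), (-7, 22)) = 19.9249
d((-26, 28), (-8, -16)) = 47.5395
d((-26, 28), (4, 30)) = 30.0666
d((7, 6), (7, -11)) = 17.0
d((7, 6), (-23, 2)) = 30.2655
d((7, 6), (-2, 22)) = 18.3576
d((7, 6), (-9, 3)) = 16.2788
d((7, 6), (-7, 22)) = 21.2603
d((7, 6), (-8, -16)) = 26.6271
d((7, 6), (4, 30)) = 24.1868
d((7, -11), (-23, 2)) = 32.6956
d((7, -11), (-2, 22)) = 34.2053
d((7, -11), (-9, 3)) = 21.2603
d((7, -11), (-7, 22)) = 35.8469
d((7, -11), (-8, -16)) = 15.8114
d((7, -11), (4, 30)) = 41.1096
d((-23, 2), (-2, 22)) = 29.0
d((-23, 2), (-9, 3)) = 14.0357
d((-23, 2), (-7, 22)) = 25.6125
d((-23, 2), (-8, -16)) = 23.4307
d((-23, 2), (4, 30)) = 38.8973
d((-2, 22), (-9, 3)) = 20.2485
d((-2, 22), (-7, 22)) = 5.0 <-- minimum
d((-2, 22), (-8, -16)) = 38.4708
d((-2, 22), (4, 30)) = 10.0
d((-9, 3), (-7, 22)) = 19.105
d((-9, 3), (-8, -16)) = 19.0263
d((-9, 3), (4, 30)) = 29.9666
d((-7, 22), (-8, -16)) = 38.0132
d((-7, 22), (4, 30)) = 13.6015
d((-8, -16), (4, 30)) = 47.5395

Closest pair: (-2, 22) and (-7, 22) with distance 5.0

The closest pair is (-2, 22) and (-7, 22) with Euclidean distance 5.0. For 10 points, brute-force pairwise comparison is shown above. For large n, the divide-and-conquer algorithm (sort by x, recurse on halves, check the dividing strip) achieves O(n log n).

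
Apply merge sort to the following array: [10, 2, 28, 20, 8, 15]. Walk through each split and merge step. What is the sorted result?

Merge sort trace:

Split: [10, 2, 28, 20, 8, 15] -> [10, 2, 28] and [20, 8, 15]
  Split: [10, 2, 28] -> [10] and [2, 28]
    Split: [2, 28] -> [2] and [28]
    Merge: [2] + [28] -> [2, 28]
  Merge: [10] + [2, 28] -> [2, 10, 28]
  Split: [20, 8, 15] -> [20] and [8, 15]
    Split: [8, 15] -> [8] and [15]
    Merge: [8] + [15] -> [8, 15]
  Merge: [20] + [8, 15] -> [8, 15, 20]
Merge: [2, 10, 28] + [8, 15, 20] -> [2, 8, 10, 15, 20, 28]

Final sorted array: [2, 8, 10, 15, 20, 28]

The merge sort proceeds by recursively splitting the array and merging sorted halves.
After all merges, the sorted array is [2, 8, 10, 15, 20, 28].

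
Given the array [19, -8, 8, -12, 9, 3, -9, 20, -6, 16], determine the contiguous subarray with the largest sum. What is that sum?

Using Kadane's algorithm on [19, -8, 8, -12, 9, 3, -9, 20, -6, 16]:

Scanning through the array:
Position 1 (value -8): max_ending_here = 11, max_so_far = 19
Position 2 (value 8): max_ending_here = 19, max_so_far = 19
Position 3 (value -12): max_ending_here = 7, max_so_far = 19
Position 4 (value 9): max_ending_here = 16, max_so_far = 19
Position 5 (value 3): max_ending_here = 19, max_so_far = 19
Position 6 (value -9): max_ending_here = 10, max_so_far = 19
Position 7 (value 20): max_ending_here = 30, max_so_far = 30
Position 8 (value -6): max_ending_here = 24, max_so_far = 30
Position 9 (value 16): max_ending_here = 40, max_so_far = 40

Maximum subarray: [19, -8, 8, -12, 9, 3, -9, 20, -6, 16]
Maximum sum: 40

The maximum subarray is [19, -8, 8, -12, 9, 3, -9, 20, -6, 16] with sum 40. This subarray runs from index 0 to index 9.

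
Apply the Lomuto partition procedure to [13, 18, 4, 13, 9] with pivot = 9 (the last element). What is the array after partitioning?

Lomuto partition with pivot = 9:

Initial array: [13, 18, 4, 13, 9]

arr[0]=13 > 9: no swap
arr[1]=18 > 9: no swap
arr[2]=4 <= 9: swap with position 0, array becomes [4, 18, 13, 13, 9]
arr[3]=13 > 9: no swap

Place pivot at position 1: [4, 9, 13, 13, 18]
Pivot position: 1

After partitioning with pivot 9, the array becomes [4, 9, 13, 13, 18]. The pivot is placed at index 1. All elements to the left of the pivot are <= 9, and all elements to the right are > 9.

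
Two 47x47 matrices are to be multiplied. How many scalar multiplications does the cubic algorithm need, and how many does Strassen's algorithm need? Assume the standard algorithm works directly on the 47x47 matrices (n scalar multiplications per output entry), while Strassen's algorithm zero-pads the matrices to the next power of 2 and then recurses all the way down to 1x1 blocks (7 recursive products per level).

Matrix multiplication for 47x47 matrices:

Strassen's algorithm requires power-of-2 dimensions. Pad 47x47 to 64x64 (next power of 2).

Standard algorithm: 47^3 = 103823 multiplications
Strassen's algorithm: 7^(log2(64)) = 7^6 = 117649 multiplications
Difference: 103823 - 117649 = -13826 (Strassen uses MORE here due to padding overhead — for small or just-over-power-of-2 n, padding can outweigh the per-level savings)

Standard: 103823 multiplications (47^3). Strassen: 117649 multiplications (7^6, after padding to 64x64). Strassen reduces 8 recursive multiplications to 7 at each level.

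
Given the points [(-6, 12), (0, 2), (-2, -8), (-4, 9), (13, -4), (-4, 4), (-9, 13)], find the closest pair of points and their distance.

Computing all pairwise distances among 7 points:

d((-6, 12), (0, 2)) = 11.6619
d((-6, 12), (-2, -8)) = 20.3961
d((-6, 12), (-4, 9)) = 3.6056
d((-6, 12), (13, -4)) = 24.8395
d((-6, 12), (-4, 4)) = 8.2462
d((-6, 12), (-9, 13)) = 3.1623 <-- minimum
d((0, 2), (-2, -8)) = 10.198
d((0, 2), (-4, 9)) = 8.0623
d((0, 2), (13, -4)) = 14.3178
d((0, 2), (-4, 4)) = 4.4721
d((0, 2), (-9, 13)) = 14.2127
d((-2, -8), (-4, 9)) = 17.1172
d((-2, -8), (13, -4)) = 15.5242
d((-2, -8), (-4, 4)) = 12.1655
d((-2, -8), (-9, 13)) = 22.1359
d((-4, 9), (13, -4)) = 21.4009
d((-4, 9), (-4, 4)) = 5.0
d((-4, 9), (-9, 13)) = 6.4031
d((13, -4), (-4, 4)) = 18.7883
d((13, -4), (-9, 13)) = 27.8029
d((-4, 4), (-9, 13)) = 10.2956

Closest pair: (-6, 12) and (-9, 13) with distance 3.1623

The closest pair is (-6, 12) and (-9, 13) with Euclidean distance 3.1623. For 7 points, brute-force pairwise comparison is shown above. For large n, the divide-and-conquer algorithm (sort by x, recurse on halves, check the dividing strip) achieves O(n log n).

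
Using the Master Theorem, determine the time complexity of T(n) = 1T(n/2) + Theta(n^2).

Master Theorem for T(n) = 1T(n/2) + O(n^2):

a = 1, b = 2, c = 2
log_b(a) = log_2(1) = 0.0000

Case 3: c = 2 > log_2(1) = 0.0000
T(n) = O(n^2) = O(n^2)

For T(n) = 1T(n/2) + O(n^2): log_2(1) = 0.0000. This is Case 3 of the Master Theorem (c > log_b(a), work dominated by root), giving O(n^2).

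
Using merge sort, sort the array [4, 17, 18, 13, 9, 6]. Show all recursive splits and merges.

Merge sort trace:

Split: [4, 17, 18, 13, 9, 6] -> [4, 17, 18] and [13, 9, 6]
  Split: [4, 17, 18] -> [4] and [17, 18]
    Split: [17, 18] -> [17] and [18]
    Merge: [17] + [18] -> [17, 18]
  Merge: [4] + [17, 18] -> [4, 17, 18]
  Split: [13, 9, 6] -> [13] and [9, 6]
    Split: [9, 6] -> [9] and [6]
    Merge: [9] + [6] -> [6, 9]
  Merge: [13] + [6, 9] -> [6, 9, 13]
Merge: [4, 17, 18] + [6, 9, 13] -> [4, 6, 9, 13, 17, 18]

Final sorted array: [4, 6, 9, 13, 17, 18]

The merge sort proceeds by recursively splitting the array and merging sorted halves.
After all merges, the sorted array is [4, 6, 9, 13, 17, 18].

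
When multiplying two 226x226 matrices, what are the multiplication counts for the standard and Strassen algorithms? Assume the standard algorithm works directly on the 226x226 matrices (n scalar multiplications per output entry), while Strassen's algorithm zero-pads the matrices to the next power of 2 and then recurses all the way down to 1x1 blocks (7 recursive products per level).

Matrix multiplication for 226x226 matrices:

Strassen's algorithm requires power-of-2 dimensions. Pad 226x226 to 256x256 (next power of 2).

Standard algorithm: 226^3 = 11543176 multiplications
Strassen's algorithm: 7^(log2(256)) = 7^8 = 5764801 multiplications
Savings: 11543176 - 5764801 = 5778375 multiplications

Standard: 11543176 multiplications (226^3). Strassen: 5764801 multiplications (7^8, after padding to 256x256). Strassen reduces 8 recursive multiplications to 7 at each level.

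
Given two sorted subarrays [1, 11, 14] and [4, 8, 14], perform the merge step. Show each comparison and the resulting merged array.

Merging process:

Compare 1 vs 4: take 1 from left. Merged: [1]
Compare 11 vs 4: take 4 from right. Merged: [1, 4]
Compare 11 vs 8: take 8 from right. Merged: [1, 4, 8]
Compare 11 vs 14: take 11 from left. Merged: [1, 4, 8, 11]
Compare 14 vs 14: take 14 from left. Merged: [1, 4, 8, 11, 14]
Append remaining from right: [14]. Merged: [1, 4, 8, 11, 14, 14]

Final merged array: [1, 4, 8, 11, 14, 14]
Total comparisons: 5

The merged array is [1, 4, 8, 11, 14, 14], requiring 5 comparisons. The merge step runs in O(n) time where n is the total number of elements.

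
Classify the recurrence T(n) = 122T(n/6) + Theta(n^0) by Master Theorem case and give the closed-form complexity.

Master Theorem for T(n) = 122T(n/6) + O(n^0):

a = 122, b = 6, c = 0
log_b(a) = log_6(122) = 2.6812

Case 1: c = 0 < log_6(122) = 2.6812
T(n) = O(n^(log_6 122))

For T(n) = 122T(n/6) + O(n^0): log_6(122) = 2.6812. This is Case 1 of the Master Theorem (c < log_b(a), work dominated by leaves), giving O(n^(log_6 122)).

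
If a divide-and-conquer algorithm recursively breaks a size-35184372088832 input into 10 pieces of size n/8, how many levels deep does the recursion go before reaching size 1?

For divide and conquer with division factor 8:

Problem sizes at each level:
Level 0: 35184372088832
Level 1: 4398046511104
Level 2: 549755813888
Level 3: 68719476736
Level 4: 8589934592
Level 5: 1073741824
Level 6: 134217728
Level 7: 16777216
Level 8: 2097152
Level 9: 262144
Level 10: 32768
Level 11: 4096
Level 12: 512
Level 13: 64
Level 14: 8
Level 15: 1

The root is level 0 and the size-1 base case is level 15 (the tree spans levels 0 through 15, i.e. 16 levels counting the root), so the depth is the number of divisions: log_8(35184372088832) = 15

The recursion tree depth is log_8(35184372088832) = 15. At each level, the problem size is divided by 8, so it takes 15 divisions to reduce to a base case of size 1. The algorithm makes 10 recursive calls at each level.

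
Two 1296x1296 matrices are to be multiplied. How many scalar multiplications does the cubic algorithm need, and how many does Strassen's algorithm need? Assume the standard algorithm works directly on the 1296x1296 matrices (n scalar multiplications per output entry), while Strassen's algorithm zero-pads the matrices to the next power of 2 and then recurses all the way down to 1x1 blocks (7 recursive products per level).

Matrix multiplication for 1296x1296 matrices:

Strassen's algorithm requires power-of-2 dimensions. Pad 1296x1296 to 2048x2048 (next power of 2).

Standard algorithm: 1296^3 = 2176782336 multiplications
Strassen's algorithm: 7^(log2(2048)) = 7^11 = 1977326743 multiplications
Savings: 2176782336 - 1977326743 = 199455593 multiplications

Standard: 2176782336 multiplications (1296^3). Strassen: 1977326743 multiplications (7^11, after padding to 2048x2048). Strassen reduces 8 recursive multiplications to 7 at each level.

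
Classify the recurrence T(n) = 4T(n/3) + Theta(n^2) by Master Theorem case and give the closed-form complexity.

Master Theorem for T(n) = 4T(n/3) + O(n^2):

a = 4, b = 3, c = 2
log_b(a) = log_3(4) = 1.2619

Case 3: c = 2 > log_3(4) = 1.2619
T(n) = O(n^2) = O(n^2)

For T(n) = 4T(n/3) + O(n^2): log_3(4) = 1.2619. This is Case 3 of the Master Theorem (c > log_b(a), work dominated by root), giving O(n^2).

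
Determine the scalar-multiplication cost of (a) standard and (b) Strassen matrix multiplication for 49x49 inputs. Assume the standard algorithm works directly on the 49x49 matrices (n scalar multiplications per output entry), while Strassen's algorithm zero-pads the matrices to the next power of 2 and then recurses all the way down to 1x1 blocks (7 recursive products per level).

Matrix multiplication for 49x49 matrices:

Strassen's algorithm requires power-of-2 dimensions. Pad 49x49 to 64x64 (next power of 2).

Standard algorithm: 49^3 = 117649 multiplications
Strassen's algorithm: 7^(log2(64)) = 7^6 = 117649 multiplications
Savings: 117649 - 117649 = 0 multiplications

Standard: 117649 multiplications (49^3). Strassen: 117649 multiplications (7^6, after padding to 64x64). Strassen reduces 8 recursive multiplications to 7 at each level.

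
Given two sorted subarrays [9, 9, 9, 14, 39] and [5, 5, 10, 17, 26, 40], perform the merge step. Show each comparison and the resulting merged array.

Merging process:

Compare 9 vs 5: take 5 from right. Merged: [5]
Compare 9 vs 5: take 5 from right. Merged: [5, 5]
Compare 9 vs 10: take 9 from left. Merged: [5, 5, 9]
Compare 9 vs 10: take 9 from left. Merged: [5, 5, 9, 9]
Compare 9 vs 10: take 9 from left. Merged: [5, 5, 9, 9, 9]
Compare 14 vs 10: take 10 from right. Merged: [5, 5, 9, 9, 9, 10]
Compare 14 vs 17: take 14 from left. Merged: [5, 5, 9, 9, 9, 10, 14]
Compare 39 vs 17: take 17 from right. Merged: [5, 5, 9, 9, 9, 10, 14, 17]
Compare 39 vs 26: take 26 from right. Merged: [5, 5, 9, 9, 9, 10, 14, 17, 26]
Compare 39 vs 40: take 39 from left. Merged: [5, 5, 9, 9, 9, 10, 14, 17, 26, 39]
Append remaining from right: [40]. Merged: [5, 5, 9, 9, 9, 10, 14, 17, 26, 39, 40]

Final merged array: [5, 5, 9, 9, 9, 10, 14, 17, 26, 39, 40]
Total comparisons: 10

The merged array is [5, 5, 9, 9, 9, 10, 14, 17, 26, 39, 40], requiring 10 comparisons. The merge step runs in O(n) time where n is the total number of elements.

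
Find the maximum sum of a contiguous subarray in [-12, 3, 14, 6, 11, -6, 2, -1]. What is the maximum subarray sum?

Using Kadane's algorithm on [-12, 3, 14, 6, 11, -6, 2, -1]:

Scanning through the array:
Position 1 (value 3): max_ending_here = 3, max_so_far = 3
Position 2 (value 14): max_ending_here = 17, max_so_far = 17
Position 3 (value 6): max_ending_here = 23, max_so_far = 23
Position 4 (value 11): max_ending_here = 34, max_so_far = 34
Position 5 (value -6): max_ending_here = 28, max_so_far = 34
Position 6 (value 2): max_ending_here = 30, max_so_far = 34
Position 7 (value -1): max_ending_here = 29, max_so_far = 34

Maximum subarray: [3, 14, 6, 11]
Maximum sum: 34

The maximum subarray is [3, 14, 6, 11] with sum 34. This subarray runs from index 1 to index 4.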